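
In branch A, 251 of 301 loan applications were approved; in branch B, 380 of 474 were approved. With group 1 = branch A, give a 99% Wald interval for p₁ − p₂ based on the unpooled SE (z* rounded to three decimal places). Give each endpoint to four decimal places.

p̂₁ = 251/301 = 0.83389, p̂₂ = 380/474 = 0.80169; p̂₁ − p̂₂ = 0.03220.
SE = √(0.000460197 + 0.000335410) = √0.000795607 = 0.028207.
For 99% confidence, z* = 2.576. Margin of error = 0.07266.
CI: 0.03220 ± 0.07266 = (-0.0405, 0.1049).

(-0.0405, 0.1049)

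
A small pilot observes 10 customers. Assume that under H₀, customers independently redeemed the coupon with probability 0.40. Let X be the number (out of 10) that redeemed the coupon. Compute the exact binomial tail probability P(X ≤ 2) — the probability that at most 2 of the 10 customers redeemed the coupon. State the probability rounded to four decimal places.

X is binomial with n = 10 and p = 0.40.
P(X ≤ 2) = C(10,0)·0.40^0·0.60^10 + C(10,1)·0.40^1·0.60^9 + C(10,2)·0.40^2·0.60^8.
= 0.006047 + 0.040311 + 0.120932 = 0.1673.

P = 0.1673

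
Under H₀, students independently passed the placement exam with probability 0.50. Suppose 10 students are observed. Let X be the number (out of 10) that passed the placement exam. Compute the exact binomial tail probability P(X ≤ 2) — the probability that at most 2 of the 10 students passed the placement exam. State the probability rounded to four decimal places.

X is binomial with n = 10 and p = 0.50.
P(X ≤ 2) = C(10,0)·0.50^0·0.50^10 + C(10,1)·0.50^1·0.50^9 + C(10,2)·0.50^2·0.50^8.
= 0.000977 + 0.009766 + 0.043945 = 0.0547.

P = 0.0547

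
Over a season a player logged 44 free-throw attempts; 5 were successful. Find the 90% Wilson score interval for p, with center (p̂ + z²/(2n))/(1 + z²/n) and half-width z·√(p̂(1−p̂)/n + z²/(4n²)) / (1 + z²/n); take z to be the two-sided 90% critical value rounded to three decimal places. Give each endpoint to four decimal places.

p̂ = 5/44 = 0.11364; z = 1.645, so z² = 2.706025.
1 + z²/n = 1.061501.
Adjusted center: (0.11364 + z²/(2n))/1.061501 = 0.13602.
Radicand: p̂(1−p̂)/n + z²/(4n²) = 0.002289162 + 0.000349435 = 0.002638597.
Half-width = z·√(radicand)/denom = 1.645·0.051367/1.061501 = 0.07960.
So the interval runs from 0.0564 to 0.2156.

(0.0564, 0.2156)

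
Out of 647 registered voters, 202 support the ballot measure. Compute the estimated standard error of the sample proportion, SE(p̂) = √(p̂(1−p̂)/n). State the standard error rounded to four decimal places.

Sample proportion p̂ = 202/647 = 0.31221.
p̂(1−p̂) = 0.214735.
Dividing by n and taking the root: √0.000331893 = 0.0182.

SE = 0.0182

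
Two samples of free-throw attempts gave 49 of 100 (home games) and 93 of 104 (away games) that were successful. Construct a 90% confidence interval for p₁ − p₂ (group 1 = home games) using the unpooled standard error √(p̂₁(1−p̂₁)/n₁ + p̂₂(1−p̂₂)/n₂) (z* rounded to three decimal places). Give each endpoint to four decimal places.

p̂₁ = 0.49000, p̂₂ = 0.89423, so the observed difference is -0.40423.
Unpooled SE = √(p̂₁(1−p̂₁)/n₁ + p̂₂(1−p̂₂)/n₂) = √(0.002499000 + 0.000909443) = 0.058382.
For 90% confidence, z* = 1.645. Margin = 1.645·0.058382 = 0.09604.
Interval: -0.40423 ± 0.09604 → (-0.5003, -0.3082).

(-0.5003, -0.3082)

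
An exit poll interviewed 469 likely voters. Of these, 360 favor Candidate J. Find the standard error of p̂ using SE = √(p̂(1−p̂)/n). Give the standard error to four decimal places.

The sample proportion is 360/469 = 0.76759.
p̂(1−p̂) = 0.178396.
Dividing by n and taking the root: √0.000380375 = 0.0195.

SE = 0.0195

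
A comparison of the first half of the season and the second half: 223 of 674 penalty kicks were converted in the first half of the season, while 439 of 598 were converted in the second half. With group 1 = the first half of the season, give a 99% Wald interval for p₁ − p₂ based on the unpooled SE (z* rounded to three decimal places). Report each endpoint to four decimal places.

(-0.4692, -0.3373)

p̂₁ = 223/674 = 0.33086, p̂₂ = 439/598 = 0.73411; p̂₁ − p̂₂ = -0.40325.
Unpooled SE = √(p̂₁(1−p̂₁)/n₁ + p̂₂(1−p̂₂)/n₂) = √(0.000328475 + 0.000326406) = 0.025591.
z* = 2.576 at the 99% level. Margin of error = 0.06592.
So the interval runs from -0.4692 to -0.3373.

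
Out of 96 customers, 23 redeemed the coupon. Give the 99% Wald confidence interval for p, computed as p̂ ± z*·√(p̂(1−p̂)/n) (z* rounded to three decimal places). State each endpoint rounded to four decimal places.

(0.1274, 0.3518)

Sample proportion p̂ = 23/96 = 0.23958.
SE = √(p̂(1−p̂)/n) = √(0.182183/96) = 0.043563.
z* = 2.576 at the 99% level.
Margin of error: 2.576 × 0.043563 = 0.11222.
So the interval runs from 0.1274 to 0.3518.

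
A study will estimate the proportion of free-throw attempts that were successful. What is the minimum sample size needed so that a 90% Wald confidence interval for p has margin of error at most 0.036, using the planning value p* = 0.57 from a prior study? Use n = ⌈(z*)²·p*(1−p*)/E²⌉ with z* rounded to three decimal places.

n = 512

z* = 1.645 at the 90% level.
p*(1−p*) = 0.57·0.43 = 0.2451.
(z*)²·p*(1−p*)/E² = 2.706025·0.2451/0.001296 = 511.764.
⌈511.764⌉ = 512.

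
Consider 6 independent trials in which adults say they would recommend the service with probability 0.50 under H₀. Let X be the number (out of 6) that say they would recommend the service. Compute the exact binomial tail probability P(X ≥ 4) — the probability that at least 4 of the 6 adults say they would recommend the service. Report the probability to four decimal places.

P = 0.3438

X is binomial with n = 6 and p = 0.50.
P(X ≥ 4) = C(6,4)·0.50^4·0.50^2 + C(6,5)·0.50^5·0.50^1 + C(6,6)·0.50^6·0.50^0.
= 0.234375 + 0.093750 + 0.015625 = 0.3438.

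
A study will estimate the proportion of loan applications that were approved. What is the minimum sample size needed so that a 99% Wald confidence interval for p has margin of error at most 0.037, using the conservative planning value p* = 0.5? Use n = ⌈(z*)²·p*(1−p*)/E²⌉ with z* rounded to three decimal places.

n = 1212

The 99% critical value is z* = 2.576.
p*(1−p*) = 0.2500.
Required n before rounding: 6.635776 × 0.2500 / 0.037² = 1211.793.
⌈1211.793⌉ = 1212.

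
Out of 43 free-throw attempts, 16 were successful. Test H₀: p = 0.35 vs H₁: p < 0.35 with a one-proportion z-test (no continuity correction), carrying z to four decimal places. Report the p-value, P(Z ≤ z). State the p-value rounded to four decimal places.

Sample proportion p̂ = 16/43 = 0.37209.
Under H₀, SE = √(p₀(1−p₀)/n) = √(0.35·0.65/43) = √0.005290698 = 0.072737.
z = (p̂ − p₀)/SE = (16/43 − 0.35)/0.072737 ≈ 0.3037.
p-value = P(Z ≤ z) with z = 0.3037 → 0.6193.

p-value = 0.6193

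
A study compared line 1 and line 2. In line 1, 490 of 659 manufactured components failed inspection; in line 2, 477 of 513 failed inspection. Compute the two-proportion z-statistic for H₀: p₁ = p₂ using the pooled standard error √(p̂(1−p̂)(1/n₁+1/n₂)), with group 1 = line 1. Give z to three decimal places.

p̂₁ = 490/659 = 0.74355, p̂₂ = 477/513 = 0.92982.
Pooling: p̂ = 967/1172 = 0.82509.
Pooled SE = √[0.1443195·0.00346677] ≈ 0.022368.
z = -0.18627/0.022368 = -8.328.

z = -8.328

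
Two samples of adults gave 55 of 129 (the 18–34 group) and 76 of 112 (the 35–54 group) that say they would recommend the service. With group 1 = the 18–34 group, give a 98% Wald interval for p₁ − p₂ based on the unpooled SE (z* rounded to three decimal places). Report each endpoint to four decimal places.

(-0.3964, -0.1080)

p̂₁ = 0.42636, p̂₂ = 0.67857, so the observed difference is -0.25221.
SE = √(0.001895943 + 0.001947431) = √0.003843374 = 0.061995.
For 98% confidence, z* = 2.326. Margin of error = 0.14420.
So the interval runs from -0.3964 to -0.1080.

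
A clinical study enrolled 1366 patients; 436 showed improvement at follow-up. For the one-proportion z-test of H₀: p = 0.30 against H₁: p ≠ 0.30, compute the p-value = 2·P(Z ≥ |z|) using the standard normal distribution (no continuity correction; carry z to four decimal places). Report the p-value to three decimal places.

With x = 436 successes in n = 1366, p̂ = 0.31918.
SE₀ = √(0.30·0.70/1366) = 0.012399.
Test statistic (full precision, shown to 4 dp): z = (436/1366 − 0.30)/SE₀ ≈ 1.5469.
From the standard normal, 2·P(Z ≥ |z|) = 0.122.

p-value = 0.122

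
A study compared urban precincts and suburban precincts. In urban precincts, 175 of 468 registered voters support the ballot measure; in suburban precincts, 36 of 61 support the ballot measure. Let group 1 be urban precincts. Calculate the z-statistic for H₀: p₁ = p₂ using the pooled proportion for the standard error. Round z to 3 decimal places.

z = -3.244

p̂₁ = 175/468 = 0.37393, p̂₂ = 36/61 = 0.59016.
Pooling: p̂ = 211/529 = 0.39887.
SE = √[p̂(1−p̂)(1/n₁+1/n₂)] = √[0.39887·0.60113·(1/468+1/61)] ≈ 0.066656.
z = -0.21623/0.066656 = -3.244.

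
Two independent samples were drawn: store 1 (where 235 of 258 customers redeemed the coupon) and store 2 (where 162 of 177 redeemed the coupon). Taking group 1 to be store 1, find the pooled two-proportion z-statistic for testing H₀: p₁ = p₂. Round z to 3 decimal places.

Sample proportions: p̂₁ = 235/258 = 0.91085 and p̂₂ = 162/177 = 0.91525.
Pooled p̂ = (235+162)/(258+177) = 397/435 = 0.91264.
Pooled SE = √[0.0797252·0.00952569] ≈ 0.027558.
z = (p̂₁ − p̂₂)/SE = (0.91085 − 0.91525)/0.027558 = -0.00440/0.027558 = -0.160.

z = -0.160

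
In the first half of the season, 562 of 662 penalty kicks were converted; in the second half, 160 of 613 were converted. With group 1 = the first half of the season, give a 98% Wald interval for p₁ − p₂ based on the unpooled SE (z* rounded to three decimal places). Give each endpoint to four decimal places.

p̂₁ = 0.84894, p̂₂ = 0.26101, so the observed difference is 0.58793.
Unpooled SE = √(p̂₁(1−p̂₁)/n₁ + p̂₂(1−p̂₂)/n₂) = √(0.000193715 + 0.000314657) = 0.022547.
For 98% confidence, z* = 2.326. Margin = 2.326·0.022547 = 0.05244.
Interval: 0.58793 ± 0.05244 → (0.5355, 0.6404).

(0.5355, 0.6404)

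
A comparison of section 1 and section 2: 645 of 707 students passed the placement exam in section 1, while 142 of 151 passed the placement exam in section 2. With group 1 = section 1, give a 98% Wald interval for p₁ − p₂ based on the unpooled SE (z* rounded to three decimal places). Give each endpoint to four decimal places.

p̂₁ = 645/707 = 0.91231, p̂₂ = 142/151 = 0.94040; p̂₁ − p̂₂ = -0.02809.
Unpooled SE = √(p̂₁(1−p̂₁)/n₁ + p̂₂(1−p̂₂)/n₂) = √(0.000113160 + 0.000371193) = 0.022008.
z* = 2.326 at the 98% level. Margin of error = 0.05119.
So the interval runs from -0.0793 to 0.0231.

(-0.0793, 0.0231)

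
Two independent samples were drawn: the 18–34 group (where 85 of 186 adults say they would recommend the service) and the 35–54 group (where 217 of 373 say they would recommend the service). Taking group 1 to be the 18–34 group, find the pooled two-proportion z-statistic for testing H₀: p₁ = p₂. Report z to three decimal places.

Sample proportions: p̂₁ = 85/186 = 0.45699 and p̂₂ = 217/373 = 0.58177.
Pooled p̂ = (85+217)/(186+373) = 302/559 = 0.54025.
Pooled SE = √[0.2483799·0.00805731] ≈ 0.044736.
z = -0.12478/0.044736 = -2.789.

z = -2.789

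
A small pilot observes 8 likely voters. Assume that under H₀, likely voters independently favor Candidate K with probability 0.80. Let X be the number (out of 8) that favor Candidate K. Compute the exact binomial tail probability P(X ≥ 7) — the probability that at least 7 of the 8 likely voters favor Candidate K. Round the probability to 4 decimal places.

X is binomial with n = 8 and p = 0.80.
P(X ≥ 7) = C(8,7)·0.80^7·0.20^1 + C(8,8)·0.80^8·0.20^0.
= 0.335544 + 0.167772 = 0.5033.

P = 0.5033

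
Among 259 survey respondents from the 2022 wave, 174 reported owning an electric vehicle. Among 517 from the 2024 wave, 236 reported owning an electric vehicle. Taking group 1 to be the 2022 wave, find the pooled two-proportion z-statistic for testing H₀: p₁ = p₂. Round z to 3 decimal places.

z = 5.666

p̂₁ = 174/259 = 0.67181, p̂₂ = 236/517 = 0.45648.
Pooled p̂ = (174+236)/(259+517) = 410/776 = 0.52835.
SE = √[p̂(1−p̂)(1/n₁+1/n₂)] = √[0.52835·0.47165·(1/259+1/517)] ≈ 0.038002.
z = 0.21533/0.038002 = 5.666.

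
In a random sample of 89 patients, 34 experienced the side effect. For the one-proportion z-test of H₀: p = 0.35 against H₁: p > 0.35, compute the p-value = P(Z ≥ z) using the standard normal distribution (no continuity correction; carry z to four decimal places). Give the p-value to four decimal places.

p-value = 0.2632

Sample proportion p̂ = 34/89 = 0.38202.
SE₀ = √(0.35·0.65/89) = 0.050559.
z = (p̂ − p₀)/SE = (34/89 − 0.35)/0.050559 ≈ 0.6334.
p-value = P(Z ≥ z) with z = 0.6334 → 0.2632.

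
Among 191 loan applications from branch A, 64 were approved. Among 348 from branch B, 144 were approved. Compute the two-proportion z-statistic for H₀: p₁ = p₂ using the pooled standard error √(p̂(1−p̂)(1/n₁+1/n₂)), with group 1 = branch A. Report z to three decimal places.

Sample proportions: p̂₁ = 64/191 = 0.33508 and p̂₂ = 144/348 = 0.41379.
Pooled p̂ = (64+144)/(191+348) = 208/539 = 0.38590.
Pooled SE = √[0.2369811·0.00810917] ≈ 0.043837.
z = -0.07871/0.043837 = -1.796.

z = -1.796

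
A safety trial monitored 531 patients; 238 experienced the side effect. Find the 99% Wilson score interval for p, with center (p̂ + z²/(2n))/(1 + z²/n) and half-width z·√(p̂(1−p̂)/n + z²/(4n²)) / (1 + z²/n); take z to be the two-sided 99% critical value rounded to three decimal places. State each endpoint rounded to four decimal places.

Here p̂ = 238/531 = 0.44821 and z = 2.576 (z² = 6.635776).
1 + z²/n = 1.012497.
Adjusted center: (0.44821 + z²/(2n))/1.012497 = 0.44885.
Radicand: p̂(1−p̂)/n + z²/(4n²) = 0.000465759 + 0.000005884 = 0.000471643.
Half-width = z·√(radicand)/denom = 2.576·0.021717/1.012497 = 0.05525.
So the interval runs from 0.3936 to 0.5041.

(0.3936, 0.5041)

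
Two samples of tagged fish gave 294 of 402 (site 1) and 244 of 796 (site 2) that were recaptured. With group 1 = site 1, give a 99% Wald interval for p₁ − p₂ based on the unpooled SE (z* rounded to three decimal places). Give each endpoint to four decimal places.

p̂₁ = 294/402 = 0.73134, p̂₂ = 244/796 = 0.30653; p̂₁ − p̂₂ = 0.42481.
Unpooled SE = √(p̂₁(1−p̂₁)/n₁ + p̂₂(1−p̂₂)/n₂) = √(0.000488757 + 0.000267048) = 0.027492.
The 99% critical value is z* = 2.576. Margin of error = 0.07082.
So the interval runs from 0.3540 to 0.4956.

(0.3540, 0.4956)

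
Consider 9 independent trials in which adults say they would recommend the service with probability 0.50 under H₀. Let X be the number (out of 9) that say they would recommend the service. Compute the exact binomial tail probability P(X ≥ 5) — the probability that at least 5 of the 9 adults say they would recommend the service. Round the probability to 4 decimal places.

X ~ Binomial(n=9, p=0.50).
P(X ≥ 5) = Σ_{j=5}^{9} C(9,j)·0.50^j·0.50^{9−j}.
= 0.246094 + 0.164062 + 0.070312 + 0.017578 + 0.001953 = 0.5000.

P = 0.5000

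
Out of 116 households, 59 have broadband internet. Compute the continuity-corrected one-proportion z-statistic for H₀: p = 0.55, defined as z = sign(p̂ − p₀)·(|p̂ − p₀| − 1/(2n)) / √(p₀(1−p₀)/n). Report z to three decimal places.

z = -0.803

The sample proportion is 59/116 = 0.50862. p̂ − p₀ = -0.041379.
Continuity correction 1/(2n) = 1/232 = 0.004310.
Corrected numerator: |-0.041379| − 0.004310 = 0.037069.
Null standard error: √(0.55·0.45/116) = √0.002133621 = 0.046191.
z = −0.037069/0.046191 = -0.803.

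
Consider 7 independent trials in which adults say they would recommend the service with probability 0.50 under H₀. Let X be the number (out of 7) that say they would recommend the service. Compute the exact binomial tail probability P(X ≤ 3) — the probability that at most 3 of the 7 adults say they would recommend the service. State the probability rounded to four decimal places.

P = 0.5000

X ~ Binomial(n=7, p=0.50).
P(X ≤ 3) = C(7,0)·0.50^0·0.50^7 + C(7,1)·0.50^1·0.50^6 + C(7,2)·0.50^2·0.50^5 + C(7,3)·0.50^3·0.50^4.
= 0.007812 + 0.054688 + 0.164062 + 0.273438 = 0.5000.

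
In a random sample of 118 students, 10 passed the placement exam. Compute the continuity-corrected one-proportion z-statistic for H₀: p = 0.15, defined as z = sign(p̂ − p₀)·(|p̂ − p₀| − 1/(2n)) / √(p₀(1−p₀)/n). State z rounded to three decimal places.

Sample proportion p̂ = 10/118 = 0.08475. p̂ − p₀ = -0.065254.
Continuity correction 1/(2n) = 1/236 = 0.004237.
Corrected numerator: |-0.065254| − 0.004237 = 0.061017.
SE₀ = √(0.15·0.85/118) = 0.032871.
z = −0.061017/0.032871 = -1.856.

z = -1.856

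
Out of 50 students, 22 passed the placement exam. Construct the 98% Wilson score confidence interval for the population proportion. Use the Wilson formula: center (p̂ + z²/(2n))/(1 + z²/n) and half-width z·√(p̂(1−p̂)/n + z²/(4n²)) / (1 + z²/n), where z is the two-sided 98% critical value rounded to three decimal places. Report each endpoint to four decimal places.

p̂ = 22/50 = 0.44000; z = 2.326, so z² = 5.410276.
Denominator 1 + z²/n = 1 + 5.410276/50 = 1.108206.
Center = (0.44000 + 0.054103)/1.108206 = 0.44586.
Radicand: p̂(1−p̂)/n + z²/(4n²) = 0.004928000 + 0.000541028 = 0.005469028.
Half-width = z·√(radicand)/denom = 2.326·0.073953/1.108206 = 0.15522.
So the interval runs from 0.2906 to 0.6011.

(0.2906, 0.6011)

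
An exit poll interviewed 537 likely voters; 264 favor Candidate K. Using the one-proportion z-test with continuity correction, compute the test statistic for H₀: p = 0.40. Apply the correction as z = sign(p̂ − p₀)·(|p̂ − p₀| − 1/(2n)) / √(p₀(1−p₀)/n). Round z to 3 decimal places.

With x = 264 successes in n = 537, p̂ = 0.49162. p̂ − p₀ = 0.091620.
1/(2n) = 0.000931.
Corrected numerator: |0.091620| − 0.000931 = 0.090689.
Under H₀, SE = √(p₀(1−p₀)/n) = √(0.40·0.60/537) = √0.000446927 = 0.021141.
z = +0.090689/0.021141 = 4.290.

z = 4.290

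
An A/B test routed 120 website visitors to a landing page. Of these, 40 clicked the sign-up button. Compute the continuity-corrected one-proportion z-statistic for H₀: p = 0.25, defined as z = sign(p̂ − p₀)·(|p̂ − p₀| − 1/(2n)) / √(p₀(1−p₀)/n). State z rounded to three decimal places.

With x = 40 successes in n = 120, p̂ = 0.33333. p̂ − p₀ = 0.083333.
1/(2n) = 0.004167.
Corrected numerator: |0.083333| − 0.004167 = 0.079166.
SE₀ = √(0.25·0.75/120) = 0.039528.
z = +0.079166/0.039528 = 2.003.

z = 2.003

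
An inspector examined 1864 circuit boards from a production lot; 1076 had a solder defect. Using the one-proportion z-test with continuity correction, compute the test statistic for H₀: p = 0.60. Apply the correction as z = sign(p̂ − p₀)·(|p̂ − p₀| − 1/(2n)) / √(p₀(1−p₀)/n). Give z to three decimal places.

z = -1.981

Sample proportion p̂ = 1076/1864 = 0.57725. p̂ − p₀ = -0.022747.
1/(2n) = 0.000268.
Corrected numerator: |-0.022747| − 0.000268 = 0.022479.
Under H₀, SE = √(p₀(1−p₀)/n) = √(0.60·0.40/1864) = √0.000128755 = 0.011347.
z = −0.022479/0.011347 = -1.981.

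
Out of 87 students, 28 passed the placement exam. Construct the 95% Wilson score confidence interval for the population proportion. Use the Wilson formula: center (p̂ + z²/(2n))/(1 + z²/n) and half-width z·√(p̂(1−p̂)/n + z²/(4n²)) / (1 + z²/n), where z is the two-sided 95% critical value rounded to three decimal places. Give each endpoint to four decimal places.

(0.2330, 0.4257)

Here p̂ = 28/87 = 0.32184 and z = 1.960 (z² = 3.841600).
Denominator 1 + z²/n = 1 + 3.841600/87 = 1.044156.
Center = (0.32184 + 0.022078)/1.044156 = 0.32937.
Radicand: p̂(1−p̂)/n + z²/(4n²) = 0.002508721 + 0.000126886 = 0.002635607.
Half-width = 1.960·√0.002635607/1.044156 = 0.09637.
CI: 0.32937 ± 0.09637 = (0.2330, 0.4257).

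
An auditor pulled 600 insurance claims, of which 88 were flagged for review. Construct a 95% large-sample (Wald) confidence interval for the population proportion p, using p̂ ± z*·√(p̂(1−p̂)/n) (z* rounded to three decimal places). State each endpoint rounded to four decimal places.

(0.1184, 0.1750)

Sample proportion p̂ = 88/600 = 0.14667.
SE(p̂) = √(0.14667·0.85333/600) = 0.014443.
The 95% critical value is z* = 1.960.
Margin of error: 1.960 × 0.014443 = 0.02831.
Interval: 0.14667 ± 0.02831 → (0.1184, 0.1750).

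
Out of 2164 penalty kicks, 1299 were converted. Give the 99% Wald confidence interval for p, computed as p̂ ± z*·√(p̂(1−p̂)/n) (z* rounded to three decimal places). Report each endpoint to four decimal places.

(0.5732, 0.6274)

p̂ = 1299/2164 = 0.60028.
Standard error of p̂: √(0.239944/2164) = √0.000110880 = 0.010530.
z* = 2.576 at the 99% level.
Margin of error: 2.576 × 0.010530 = 0.02713.
So the interval runs from 0.5732 to 0.6274.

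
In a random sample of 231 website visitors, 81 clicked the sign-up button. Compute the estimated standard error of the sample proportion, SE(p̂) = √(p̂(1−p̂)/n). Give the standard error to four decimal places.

With x = 81 successes in n = 231, p̂ = 0.35065.
p̂(1−p̂) = 0.35065·0.64935 = 0.227695.
Dividing by n and taking the root: √0.000985693 = 0.0314.

SE = 0.0314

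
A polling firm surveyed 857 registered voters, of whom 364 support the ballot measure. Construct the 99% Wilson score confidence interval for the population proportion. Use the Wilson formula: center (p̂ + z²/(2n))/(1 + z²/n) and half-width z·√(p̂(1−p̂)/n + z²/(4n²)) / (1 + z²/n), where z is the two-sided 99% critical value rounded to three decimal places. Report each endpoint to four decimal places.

Here p̂ = 364/857 = 0.42474 and z = 2.576 (z² = 6.635776).
Denominator 1 + z²/n = 1 + 6.635776/857 = 1.007743.
Center = (0.42474 + 0.003872)/1.007743 = 0.42532.
Radicand: p̂(1−p̂)/n + z²/(4n²) = 0.000285106 + 0.000002259 = 0.000287365.
Half-width = z·√(radicand)/denom = 2.576·0.016952/1.007743 = 0.04333.
Interval: 0.42532 ± 0.04333 → (0.3820, 0.4686).

(0.3820, 0.4686)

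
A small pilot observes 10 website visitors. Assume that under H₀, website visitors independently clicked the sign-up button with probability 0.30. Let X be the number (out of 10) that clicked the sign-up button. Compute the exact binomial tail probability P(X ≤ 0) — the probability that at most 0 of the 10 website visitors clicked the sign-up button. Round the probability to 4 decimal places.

P = 0.0282

X ~ Binomial(n=10, p=0.30).
P(X ≤ 0) = C(10,0)·0.30^0·0.70^10.
= 0.028248 = 0.0282.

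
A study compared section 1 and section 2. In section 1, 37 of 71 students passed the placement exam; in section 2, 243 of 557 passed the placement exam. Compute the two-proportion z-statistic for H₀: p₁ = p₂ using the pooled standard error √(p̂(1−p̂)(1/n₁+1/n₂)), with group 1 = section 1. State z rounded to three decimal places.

Sample proportions: p̂₁ = 37/71 = 0.52113 and p̂₂ = 243/557 = 0.43627.
Pooled p̂ = (37+243)/(71+557) = 280/628 = 0.44586.
Pooled SE = √[0.2470688·0.01587984] ≈ 0.062637.
z = (p̂₁ − p̂₂)/SE = (0.52113 − 0.43627)/0.062637 = 0.08486/0.062637 = 1.355.

z = 1.355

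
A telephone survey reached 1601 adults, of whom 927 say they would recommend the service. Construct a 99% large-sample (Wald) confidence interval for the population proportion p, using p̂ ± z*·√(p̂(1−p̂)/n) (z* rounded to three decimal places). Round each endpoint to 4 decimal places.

Sample proportion p̂ = 927/1601 = 0.57901.
SE(p̂) = √(0.57901·0.42099/1601) = 0.012339.
z* = 2.576 at the 99% level.
Margin of error: 2.576 × 0.012339 = 0.03179.
CI: 0.57901 ± 0.03179 = (0.5472, 0.6108).

(0.5472, 0.6108)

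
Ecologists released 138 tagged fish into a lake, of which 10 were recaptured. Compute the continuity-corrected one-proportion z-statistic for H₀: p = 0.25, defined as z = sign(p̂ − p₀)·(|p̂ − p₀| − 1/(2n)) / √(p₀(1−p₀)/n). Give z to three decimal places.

z = -4.718

With x = 10 successes in n = 138, p̂ = 0.07246. p̂ − p₀ = -0.177536.
Continuity correction 1/(2n) = 1/276 = 0.003623.
Corrected numerator: |-0.177536| − 0.003623 = 0.173913.
Under H₀, SE = √(p₀(1−p₀)/n) = √(0.25·0.75/138) = √0.001358696 = 0.036860.
z = −0.173913/0.036860 = -4.718.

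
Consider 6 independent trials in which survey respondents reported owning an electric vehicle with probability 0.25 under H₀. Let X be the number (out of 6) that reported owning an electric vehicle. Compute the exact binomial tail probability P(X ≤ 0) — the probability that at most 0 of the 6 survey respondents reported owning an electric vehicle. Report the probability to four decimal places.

X is binomial with n = 6 and p = 0.25.
P(X ≤ 0) = C(6,0)·0.25^0·0.75^6.
= 0.177979 = 0.1780.

P = 0.1780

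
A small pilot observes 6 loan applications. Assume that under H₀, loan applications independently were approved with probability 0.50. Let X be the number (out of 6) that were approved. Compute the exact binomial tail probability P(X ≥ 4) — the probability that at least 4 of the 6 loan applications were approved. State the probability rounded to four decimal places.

X is binomial with n = 6 and p = 0.50.
P(X ≥ 4) = C(6,4)·0.50^4·0.50^2 + C(6,5)·0.50^5·0.50^1 + C(6,6)·0.50^6·0.50^0.
= 0.234375 + 0.093750 + 0.015625 = 0.3438.

P = 0.3438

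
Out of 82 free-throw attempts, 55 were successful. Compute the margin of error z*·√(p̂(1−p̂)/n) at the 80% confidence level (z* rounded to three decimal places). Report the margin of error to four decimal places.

p̂ = 55/82 = 0.67073.
SE(p̂) = √(0.67073·0.32927/82) = 0.051897.
For 80% confidence, z* = 1.282.
Margin of error = z*·SE = 1.282 × 0.051897 = 0.0665.

ME = 0.0665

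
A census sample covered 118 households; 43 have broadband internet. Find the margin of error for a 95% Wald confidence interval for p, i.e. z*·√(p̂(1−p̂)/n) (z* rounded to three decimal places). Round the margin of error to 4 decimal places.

ME = 0.0868

With x = 43 successes in n = 118, p̂ = 0.36441.
SE(p̂) = √(0.36441·0.63559/118) = 0.044304.
The 95% critical value is z* = 1.960.
ME = 1.960·0.044304 = 0.0868.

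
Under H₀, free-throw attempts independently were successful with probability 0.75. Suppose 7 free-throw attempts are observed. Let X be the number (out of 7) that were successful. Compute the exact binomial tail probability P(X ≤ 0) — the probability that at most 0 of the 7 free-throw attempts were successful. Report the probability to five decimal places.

X is binomial with n = 7 and p = 0.75.
P(X ≤ 0) = C(7,0)·0.75^0·0.25^7.
= 0.000061 = 0.00006.

P = 0.00006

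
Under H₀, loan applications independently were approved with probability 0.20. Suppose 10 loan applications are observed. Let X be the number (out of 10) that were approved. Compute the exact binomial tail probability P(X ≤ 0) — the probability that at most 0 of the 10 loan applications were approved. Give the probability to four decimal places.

X is binomial with n = 10 and p = 0.20.
P(X ≤ 0) = C(10,0)·0.20^0·0.80^10.
= 0.107374 = 0.1074.

P = 0.1074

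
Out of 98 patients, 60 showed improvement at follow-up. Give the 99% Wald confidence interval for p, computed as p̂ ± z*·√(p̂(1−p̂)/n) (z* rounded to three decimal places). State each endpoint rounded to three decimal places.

(0.485, 0.739)

The sample proportion is 60/98 = 0.61224.
Standard error of p̂: √(0.237401/98) = √0.002422460 = 0.049218.
z* = 2.576 at the 99% level.
Margin of error: 2.576 × 0.049218 = 0.12679.
So the interval runs from 0.485 to 0.739.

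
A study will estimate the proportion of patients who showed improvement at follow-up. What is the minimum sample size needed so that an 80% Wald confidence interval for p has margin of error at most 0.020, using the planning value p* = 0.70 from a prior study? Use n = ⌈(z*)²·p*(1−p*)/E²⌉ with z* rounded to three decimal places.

n = 863

For 80% confidence, z* = 1.282.
p*(1−p*) = 0.70·0.30 = 0.2100.
(z*)²·p*(1−p*)/E² = 1.643524·0.2100/0.000400 = 862.850.
⌈862.850⌉ = 863.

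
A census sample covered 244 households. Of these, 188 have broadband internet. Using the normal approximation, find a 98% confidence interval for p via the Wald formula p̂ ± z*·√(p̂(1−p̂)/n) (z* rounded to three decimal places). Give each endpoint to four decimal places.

With x = 188 successes in n = 244, p̂ = 0.77049.
SE(p̂) = √(0.77049·0.22951/244) = 0.026921.
z* = 2.326 at the 98% level.
Margin = 2.326·0.026921 = 0.06262.
So the interval runs from 0.7079 to 0.8331.

(0.7079, 0.8331)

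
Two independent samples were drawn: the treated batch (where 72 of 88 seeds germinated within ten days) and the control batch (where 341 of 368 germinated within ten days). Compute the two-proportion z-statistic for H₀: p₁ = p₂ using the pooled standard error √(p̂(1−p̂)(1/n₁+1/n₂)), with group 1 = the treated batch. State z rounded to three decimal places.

Sample proportions: p̂₁ = 72/88 = 0.81818 and p̂₂ = 341/368 = 0.92663.
Pooling: p̂ = 413/456 = 0.90570.
Pooled SE = √[0.0854061·0.01408103] ≈ 0.034679.
z = -0.10845/0.034679 = -3.127.

z = -3.127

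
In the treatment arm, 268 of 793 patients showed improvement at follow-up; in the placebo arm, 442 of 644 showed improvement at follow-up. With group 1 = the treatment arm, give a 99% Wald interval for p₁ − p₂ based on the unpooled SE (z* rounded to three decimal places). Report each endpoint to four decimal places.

p̂₁ = 0.33796, p̂₂ = 0.68634, so the observed difference is -0.34838.
SE = √(0.000282146 + 0.000334284) = √0.000616430 = 0.024828.
The 99% critical value is z* = 2.576. Margin of error = 0.06396.
So the interval runs from -0.4123 to -0.2844.

(-0.4123, -0.2844)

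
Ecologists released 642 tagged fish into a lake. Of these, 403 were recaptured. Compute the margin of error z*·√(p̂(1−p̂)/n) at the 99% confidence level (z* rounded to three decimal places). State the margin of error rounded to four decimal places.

With x = 403 successes in n = 642, p̂ = 0.62773.
SE(p̂) = √(0.62773·0.37227/642) = 0.019079.
For 99% confidence, z* = 2.576.
ME = 2.576·0.019079 = 0.0491.

ME = 0.0491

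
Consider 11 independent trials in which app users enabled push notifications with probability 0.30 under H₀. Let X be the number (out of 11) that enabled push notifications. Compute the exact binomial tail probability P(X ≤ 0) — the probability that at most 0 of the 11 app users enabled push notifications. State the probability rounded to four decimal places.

X ~ Binomial(n=11, p=0.30).
P(X ≤ 0) = C(11,0)·0.30^0·0.70^11.
= 0.019773 = 0.0198.

P = 0.0198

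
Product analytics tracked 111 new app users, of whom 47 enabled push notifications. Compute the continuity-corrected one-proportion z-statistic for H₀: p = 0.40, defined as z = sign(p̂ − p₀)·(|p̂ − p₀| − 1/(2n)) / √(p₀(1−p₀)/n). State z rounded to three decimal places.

z = 0.407

Sample proportion p̂ = 47/111 = 0.42342. p̂ − p₀ = 0.023423.
Continuity correction 1/(2n) = 1/222 = 0.004505.
Corrected numerator: |0.023423| − 0.004505 = 0.018918.
SE₀ = √(0.40·0.60/111) = 0.046499.
z = (+)0.018918/0.046499 = 0.407.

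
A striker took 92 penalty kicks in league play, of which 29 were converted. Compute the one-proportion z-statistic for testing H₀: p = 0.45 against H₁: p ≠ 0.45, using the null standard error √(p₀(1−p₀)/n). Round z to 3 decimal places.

With x = 29 successes in n = 92, p̂ = 0.31522.
Null standard error: √(0.45·0.55/92) = √0.002690217 = 0.051867.
Test statistic: z = -0.13478/0.051867 = -2.599.

z = -2.599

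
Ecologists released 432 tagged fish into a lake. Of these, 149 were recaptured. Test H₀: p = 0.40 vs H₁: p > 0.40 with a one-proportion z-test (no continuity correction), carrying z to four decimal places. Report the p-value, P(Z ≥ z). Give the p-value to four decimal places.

p-value = 0.9903

With x = 149 successes in n = 432, p̂ = 0.34491.
Null standard error: √(0.40·0.60/432) = √0.000555556 = 0.023570.
z = (p̂ − p₀)/SE = (149/432 − 0.40)/0.023570 ≈ -2.3374.
From the standard normal, P(Z ≥ z) = 0.9903.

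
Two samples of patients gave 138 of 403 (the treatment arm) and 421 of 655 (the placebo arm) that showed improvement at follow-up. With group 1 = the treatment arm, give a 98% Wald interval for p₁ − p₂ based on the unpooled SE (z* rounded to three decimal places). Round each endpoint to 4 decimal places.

p̂₁ = 0.34243, p̂₂ = 0.64275, so the observed difference is -0.30032.
SE = √(0.000558740 + 0.000350569) = √0.000909309 = 0.030155.
The 98% critical value is z* = 2.326. Margin of error = 0.07014.
CI: -0.30032 ± 0.07014 = (-0.3705, -0.2302).

(-0.3705, -0.2302)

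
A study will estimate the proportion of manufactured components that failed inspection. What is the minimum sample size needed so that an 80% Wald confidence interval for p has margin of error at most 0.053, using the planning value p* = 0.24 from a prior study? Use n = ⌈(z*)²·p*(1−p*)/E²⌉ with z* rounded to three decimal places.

z* = 1.282 at the 80% level.
p*(1−p*) = 0.1824.
(z*)²·p*(1−p*)/E² = 1.643524·0.1824/0.002809 = 106.721.
Rounding up, n = 107.

n = 107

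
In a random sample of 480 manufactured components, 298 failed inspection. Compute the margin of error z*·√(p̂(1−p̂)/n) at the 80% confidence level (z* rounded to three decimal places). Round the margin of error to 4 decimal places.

The sample proportion is 298/480 = 0.62083.
SE(p̂) = √(0.62083·0.37917/480) = 0.022145.
For 80% confidence, z* = 1.282.
Margin of error = z*·SE = 1.282 × 0.022145 = 0.0284.

ME = 0.0284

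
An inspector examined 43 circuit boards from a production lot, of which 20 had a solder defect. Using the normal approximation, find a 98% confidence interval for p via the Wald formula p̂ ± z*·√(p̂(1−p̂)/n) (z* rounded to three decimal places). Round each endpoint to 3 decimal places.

With x = 20 successes in n = 43, p̂ = 0.46512.
SE = √(p̂(1−p̂)/n) = √(0.248783/43) = 0.076063.
z* = 2.326 at the 98% level.
Margin = 2.326·0.076063 = 0.17692.
So the interval runs from 0.288 to 0.642.

(0.288, 0.642)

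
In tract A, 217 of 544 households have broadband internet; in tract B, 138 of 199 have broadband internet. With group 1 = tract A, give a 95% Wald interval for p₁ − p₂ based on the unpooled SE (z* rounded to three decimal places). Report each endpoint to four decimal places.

(-0.3707, -0.2184)

p̂₁ = 0.39890, p̂₂ = 0.69347, so the observed difference is -0.29457.
Unpooled SE = √(p̂₁(1−p̂₁)/n₁ + p̂₂(1−p̂₂)/n₂) = √(0.000440769 + 0.001068193) = 0.038845.
The 95% critical value is z* = 1.960. Margin = 1.960·0.038845 = 0.07614.
Interval: -0.29457 ± 0.07614 → (-0.3707, -0.2184).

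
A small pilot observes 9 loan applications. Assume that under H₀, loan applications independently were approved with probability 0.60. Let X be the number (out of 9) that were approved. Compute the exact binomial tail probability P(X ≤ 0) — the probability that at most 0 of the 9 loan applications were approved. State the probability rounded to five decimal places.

X is binomial with n = 9 and p = 0.60.
P(X ≤ 0) = C(9,0)·0.60^0·0.40^9.
= 0.000262 = 0.00026.

P = 0.00026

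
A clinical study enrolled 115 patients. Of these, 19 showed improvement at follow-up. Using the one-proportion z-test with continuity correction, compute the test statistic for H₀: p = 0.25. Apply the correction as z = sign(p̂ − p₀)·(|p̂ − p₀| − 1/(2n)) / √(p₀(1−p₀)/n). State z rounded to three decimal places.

z = -1.992

The sample proportion is 19/115 = 0.16522. p̂ − p₀ = -0.084783.
Continuity correction 1/(2n) = 1/230 = 0.004348.
Corrected numerator: |-0.084783| − 0.004348 = 0.080435.
Null standard error: √(0.25·0.75/115) = √0.001630435 = 0.040379.
z = −0.080435/0.040379 = -1.992.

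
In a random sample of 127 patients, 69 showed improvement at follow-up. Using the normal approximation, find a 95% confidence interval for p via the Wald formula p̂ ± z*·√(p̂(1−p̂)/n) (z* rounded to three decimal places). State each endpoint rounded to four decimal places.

p̂ = 69/127 = 0.54331.
SE(p̂) = √(0.54331·0.45669/127) = 0.044201.
The 95% critical value is z* = 1.960.
Margin = 1.960·0.044201 = 0.08663.
CI: 0.54331 ± 0.08663 = (0.4567, 0.6299).

(0.4567, 0.6299)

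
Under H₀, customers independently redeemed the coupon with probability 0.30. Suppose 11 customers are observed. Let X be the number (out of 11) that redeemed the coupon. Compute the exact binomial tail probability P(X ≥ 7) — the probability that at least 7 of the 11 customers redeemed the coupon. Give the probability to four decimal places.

X ~ Binomial(n=11, p=0.30).
P(X ≥ 7) = Σ_{j=7}^{11} C(11,j)·0.30^j·0.70^{11−j}.
= 0.017328 + 0.003713 + 0.000530 + 0.000045 + 0.000002 = 0.0216.

P = 0.0216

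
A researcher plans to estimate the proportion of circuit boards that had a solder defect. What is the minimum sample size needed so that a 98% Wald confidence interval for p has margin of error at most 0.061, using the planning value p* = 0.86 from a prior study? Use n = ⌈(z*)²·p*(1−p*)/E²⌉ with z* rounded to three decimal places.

For 98% confidence, z* = 2.326.
p*(1−p*) = 0.86·0.14 = 0.1204.
Required n before rounding: 5.410276 × 0.1204 / 0.061² = 175.060.
⌈175.060⌉ = 176.

n = 176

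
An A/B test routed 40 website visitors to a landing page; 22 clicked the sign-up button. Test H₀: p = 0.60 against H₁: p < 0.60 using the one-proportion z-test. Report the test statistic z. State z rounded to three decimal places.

The sample proportion is 22/40 = 0.55000.
Under H₀, SE = √(p₀(1−p₀)/n) = √(0.60·0.40/40) = √0.006000000 = 0.077460.
z = (p̂ − p₀)/SE = (0.55000 − 0.60)/0.077460 = -0.645.

z = -0.645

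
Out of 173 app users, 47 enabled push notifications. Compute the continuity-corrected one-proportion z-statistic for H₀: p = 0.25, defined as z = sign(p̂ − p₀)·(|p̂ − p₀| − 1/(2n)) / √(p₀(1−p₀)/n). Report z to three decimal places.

p̂ = 47/173 = 0.27168. p̂ − p₀ = 0.021676.
Continuity correction 1/(2n) = 1/346 = 0.002890.
Corrected numerator: |0.021676| − 0.002890 = 0.018786.
SE₀ = √(0.25·0.75/173) = 0.032921.
z = (+)0.018786/0.032921 = 0.571.

z = 0.571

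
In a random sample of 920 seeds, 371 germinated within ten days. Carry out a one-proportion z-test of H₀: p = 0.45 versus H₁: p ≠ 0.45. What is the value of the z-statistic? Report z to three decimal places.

z = -2.850

With x = 371 successes in n = 920, p̂ = 0.40326.
Under H₀, SE = √(p₀(1−p₀)/n) = √(0.45·0.55/920) = √0.000269022 = 0.016402.
z = (0.40326 − 0.45)/0.016402 = -0.04674/0.016402 = -2.850.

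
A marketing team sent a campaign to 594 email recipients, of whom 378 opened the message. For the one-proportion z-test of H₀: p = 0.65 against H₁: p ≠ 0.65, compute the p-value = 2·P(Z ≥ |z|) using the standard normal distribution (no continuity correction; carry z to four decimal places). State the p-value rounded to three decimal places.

p-value = 0.486

With x = 378 successes in n = 594, p̂ = 0.63636.
Under H₀, SE = √(p₀(1−p₀)/n) = √(0.65·0.35/594) = √0.000382997 = 0.019570.
Test statistic (full precision, shown to 4 dp): z = (378/594 − 0.65)/SE₀ ≈ -0.6968.
p-value = 2·P(Z ≥ |z|) with z = -0.6968 → 0.486.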